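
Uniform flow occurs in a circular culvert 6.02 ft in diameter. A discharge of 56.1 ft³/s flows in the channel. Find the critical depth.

At critical depth, Q² T / (g A³) = 1, i.e. A³/T = Q²/g = 56.1²/32.2 = 97.74.
At y = 1.7 ft: A³/T = 53.09 — short.
At y = 2.42 ft: A³/T = 207.7 — over.
At y = 1.99 ft: A³/T = 97.73 — matches.

y_c = 1.99 ft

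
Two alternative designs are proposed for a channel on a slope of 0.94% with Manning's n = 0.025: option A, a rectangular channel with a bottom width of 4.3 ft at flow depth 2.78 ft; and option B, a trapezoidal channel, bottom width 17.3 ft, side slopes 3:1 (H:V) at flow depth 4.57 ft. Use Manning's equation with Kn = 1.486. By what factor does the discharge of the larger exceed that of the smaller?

22

Channel A: Flow area A = b·y = 4.3 × 2.78 = 11.95 ft². Wetted perimeter P = b + 2y = 4.3 + 2×2.78 = 9.86 ft. Hydraulic radius R = A/P = 11.95/9.86 = 1.212 ft. Q_A = (1.486/0.025)·11.95·1.212^(2/3)·√0.0094 = 78.33 ft³/s.
Channel B: With bottom width b = 17.3 ft and side slope z = 3: A = (b + zy)y = (17.3 + 3×4.57)×4.57 = 141.7 ft²; P = b + 2y√(1+z²) = 17.3 + 2×4.57×3.162 = 46.2 ft. Hydraulic radius R = A/P = 141.7/46.2 = 3.067 ft. Q_B = (1.486/0.025)·141.7·3.067^(2/3)·√0.0094 = 1724 ft³/s.
The larger discharge is 1724 ft³/s and the smaller is 78.33 ft³/s; the ratio is 22.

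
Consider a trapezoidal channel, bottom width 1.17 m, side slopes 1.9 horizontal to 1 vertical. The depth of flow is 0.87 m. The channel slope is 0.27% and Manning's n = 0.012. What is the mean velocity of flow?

With bottom width b = 1.17 m and side slope z = 1.9: A = (b + zy)y = (1.17 + 1.9×0.87)×0.87 = 2.456 m²; P = b + 2y√(1+z²) = 1.17 + 2×0.87×2.147 = 4.906 m.
Hydraulic radius R = A/P = 2.456/4.906 = 0.5006 m.
From Manning's equation, V = (1/n) R^(2/3) S^(1/2) = (1/0.012) × 0.5006^(2/3) × 0.0027^(1/2) = 2.73 m/s.

V = 2.73 m/s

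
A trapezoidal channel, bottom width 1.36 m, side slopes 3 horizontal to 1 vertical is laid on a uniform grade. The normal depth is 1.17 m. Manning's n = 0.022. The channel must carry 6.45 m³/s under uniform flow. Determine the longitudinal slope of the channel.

S = 0.0011

With bottom width b = 1.36 m and side slope z = 3: A = (b + zy)y = (1.36 + 3×1.17)×1.17 = 5.698 m²; P = b + 2y√(1+z²) = 1.36 + 2×1.17×3.162 = 8.76 m.
Hydraulic radius R = A/P = 5.698/8.76 = 0.6505 m.
From Manning's equation, S = [nQ / (1 A R^(2/3))]² = [0.022 × 6.45 / (1 × 5.698 × 0.6505^(2/3))]² = 0.0011.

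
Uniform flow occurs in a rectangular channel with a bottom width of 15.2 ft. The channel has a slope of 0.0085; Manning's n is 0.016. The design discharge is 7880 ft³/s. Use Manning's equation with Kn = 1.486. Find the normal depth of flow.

Manning's equation rearranged: A R^(2/3) = nQ / (1.486·√S) = 0.016 × 7880 / (1.486 × √0.0085) = 920.3.
At y = 13.7 ft: A R^(2/3) = 599.8 — short.
At y = 21.6 ft: A R^(2/3) = 1038 — over.
At y = 19.5 ft: A R^(2/3) = 920 — matches.

y_n = 19.5 ft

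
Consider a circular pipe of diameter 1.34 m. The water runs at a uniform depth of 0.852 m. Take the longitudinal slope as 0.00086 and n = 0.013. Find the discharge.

Q = 1.12 m³/s

For a circular section of diameter D = 1.34 m at depth y = 0.852 m, the central angle is θ = 2 arccos(1 − 2y/D) = 3.692 rad. Then A = (D²/8)(θ − sin θ) = 0.946 m² and P = Dθ/2 = 2.473 m.
Hydraulic radius R = A/P = 0.946/2.473 = 0.3824 m.
Manning's equation: Q = (1/n) A R^(2/3) S^(1/2) = (1/0.013) × 0.946 × 0.3824^(2/3) × 0.00086^(1/2) = 1.12 m³/s.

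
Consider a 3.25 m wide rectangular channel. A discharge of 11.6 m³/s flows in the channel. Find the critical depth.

y_c = 1.09 m

For a rectangular channel, critical depth y_c = (q²/g)^(1/3) where q = Q/b = 11.6/3.25 = 3.569 m²/s.
So y_c = (3.569²/9.81)^(1/3) = 1.09 m.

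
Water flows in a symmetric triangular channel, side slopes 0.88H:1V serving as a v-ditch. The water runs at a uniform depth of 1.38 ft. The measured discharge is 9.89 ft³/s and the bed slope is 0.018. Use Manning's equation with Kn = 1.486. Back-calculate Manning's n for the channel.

For a triangular section with side slope z = 0.88: A = zy² = 0.88×1.38² = 1.676 ft²; P = 2y√(1+z²) = 2×1.38×1.332 = 3.677 ft.
Hydraulic radius R = A/P = 1.676/3.677 = 0.4558 ft.
Rearranging Manning's equation: n = (1.486/Q) A R^(2/3) S^(1/2) = (1.486/9.89) × 1.676 × 0.4558^(2/3) × √0.018 = 0.02.

n = 0.02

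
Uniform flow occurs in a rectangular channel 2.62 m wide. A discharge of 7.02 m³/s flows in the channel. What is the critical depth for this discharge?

For a rectangular channel, critical depth y_c = (q²/g)^(1/3) where q = Q/b = 7.02/2.62 = 2.679 m²/s.
So y_c = (2.679²/9.81)^(1/3) = 0.901 m.

y_c = 0.901 m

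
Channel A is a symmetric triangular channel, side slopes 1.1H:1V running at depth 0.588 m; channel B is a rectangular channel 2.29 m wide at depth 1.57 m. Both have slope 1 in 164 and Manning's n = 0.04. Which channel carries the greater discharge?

channel B

Channel A: For a triangular section with side slope z = 1.1: A = zy² = 1.1×0.588² = 0.3803 m²; P = 2y√(1+z²) = 2×0.588×1.487 = 1.748 m. Hydraulic radius R = A/P = 0.3803/1.748 = 0.2175 m. Q_A = (1/0.04)·0.3803·0.2175^(2/3)·√0.006098 = 0.2686 m³/s.
Channel B: Flow area A = b·y = 2.29 × 1.57 = 3.595 m². Wetted perimeter P = b + 2y = 2.29 + 2×1.57 = 5.43 m. Hydraulic radius R = A/P = 3.595/5.43 = 0.6621 m. Q_B = (1/0.04)·3.595·0.6621^(2/3)·√0.006098 = 5.332 m³/s.
Q_A = 0.2686 m³/s vs Q_B = 5.332 m³/s, so channel B carries more.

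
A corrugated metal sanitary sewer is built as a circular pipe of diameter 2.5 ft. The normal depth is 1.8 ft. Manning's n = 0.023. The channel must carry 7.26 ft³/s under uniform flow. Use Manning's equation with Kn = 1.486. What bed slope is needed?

S = 0.0013

For a circular section of diameter D = 2.5 ft at depth y = 1.8 ft, the central angle is θ = 2 arccos(1 − 2y/D) = 4.053 rad. Then A = (D²/8)(θ − sin θ) = 3.784 ft² and P = Dθ/2 = 5.066 ft.
Hydraulic radius R = A/P = 3.784/5.066 = 0.7469 ft.
From Manning's equation, S = [nQ / (1.486 A R^(2/3))]² = [0.023 × 7.26 / (1.486 × 3.784 × 0.7469^(2/3))]² = 0.0013.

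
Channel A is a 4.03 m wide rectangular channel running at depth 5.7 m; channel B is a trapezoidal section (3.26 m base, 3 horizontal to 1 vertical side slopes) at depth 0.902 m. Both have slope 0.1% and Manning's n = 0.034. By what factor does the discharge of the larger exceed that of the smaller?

Channel A: Flow area A = b·y = 4.03 × 5.7 = 22.97 m². Wetted perimeter P = b + 2y = 4.03 + 2×5.7 = 15.43 m. Hydraulic radius R = A/P = 22.97/15.43 = 1.489 m. Q_A = (1/0.034)·22.97·1.489^(2/3)·√0.001 = 27.86 m³/s.
Channel B: With bottom width b = 3.26 m and side slope z = 3: A = (b + zy)y = (3.26 + 3×0.902)×0.902 = 5.381 m²; P = b + 2y√(1+z²) = 3.26 + 2×0.902×3.162 = 8.965 m. Hydraulic radius R = A/P = 5.381/8.965 = 0.6003 m. Q_B = (1/0.034)·5.381·0.6003^(2/3)·√0.001 = 3.562 m³/s.
The larger discharge is 27.86 m³/s and the smaller is 3.562 m³/s; the ratio is 7.82.

7.82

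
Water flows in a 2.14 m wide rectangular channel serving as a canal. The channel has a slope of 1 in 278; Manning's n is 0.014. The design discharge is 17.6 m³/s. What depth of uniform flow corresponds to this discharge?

Manning's equation rearranged: A R^(2/3) = nQ / (1·√S) = 0.014 × 17.6 / (√0.003597) = 4.108.
Try y = 2.67 m: A R^(2/3) = 4.775 — high.
Try y = 1.65 m: A R^(2/3) = 2.647 — low.
Try y = 2.36 m: A R^(2/3) = 4.118 — ≈ 4.108.

y_n = 2.36 m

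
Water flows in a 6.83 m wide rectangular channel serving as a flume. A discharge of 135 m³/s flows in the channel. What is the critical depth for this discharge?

y_c = 3.41 m

For a rectangular channel, critical depth y_c = (q²/g)^(1/3) where q = Q/b = 135/6.83 = 19.77 m²/s.
So y_c = (19.77²/9.81)^(1/3) = 3.41 m.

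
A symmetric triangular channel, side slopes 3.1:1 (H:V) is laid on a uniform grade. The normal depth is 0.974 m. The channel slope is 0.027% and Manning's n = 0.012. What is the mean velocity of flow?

V = 0.82 m/s

For a triangular section with side slope z = 3.1: A = zy² = 3.1×0.974² = 2.941 m²; P = 2y√(1+z²) = 2×0.974×3.257 = 6.345 m.
Hydraulic radius R = A/P = 2.941/6.345 = 0.4635 m.
From Manning's equation, V = (1/n) R^(2/3) S^(1/2) = (1/0.012) × 0.4635^(2/3) × 0.00027^(1/2) = 0.82 m/s.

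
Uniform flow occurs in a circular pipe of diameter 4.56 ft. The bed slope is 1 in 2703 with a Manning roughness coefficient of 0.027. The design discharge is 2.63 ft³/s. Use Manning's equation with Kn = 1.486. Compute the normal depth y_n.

y_n = 1.15 ft

Manning's equation rearranged: A R^(2/3) = nQ / (1.486·√S) = 0.027 × 2.63 / (1.486 × √0.00037) = 2.484.
Trying y = 1.25 ft: A R^(2/3) = 2.928 — too large.
Trying y = 0.972 ft: A R^(2/3) = 1.775 — too small.
Trying y = 1.15 ft: A R^(2/3) = 2.484 — close enough.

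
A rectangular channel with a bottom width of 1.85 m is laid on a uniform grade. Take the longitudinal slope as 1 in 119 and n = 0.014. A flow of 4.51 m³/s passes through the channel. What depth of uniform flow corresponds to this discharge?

y_n = 0.691 m

Manning's equation rearranged: A R^(2/3) = nQ / (1·√S) = 0.014 × 4.51 / (√0.008403) = 0.6888.
Try y = 0.748 m: A R^(2/3) = 0.7681 — over.
Try y = 0.573 m: A R^(2/3) = 0.5303 — short.
Try y = 0.691 m: A R^(2/3) = 0.6888 — matches.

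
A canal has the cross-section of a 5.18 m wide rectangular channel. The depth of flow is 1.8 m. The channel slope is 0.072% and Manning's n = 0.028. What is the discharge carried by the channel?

Q = 9.3 m³/s

Flow area A = b·y = 5.18 × 1.8 = 9.324 m². Wetted perimeter P = b + 2y = 5.18 + 2×1.8 = 8.78 m.
Hydraulic radius R = A/P = 9.324/8.78 = 1.062 m.
Manning's equation: Q = (1/n) A R^(2/3) S^(1/2) = (1/0.028) × 9.324 × 1.062^(2/3) × 0.00072^(1/2) = 9.3 m³/s.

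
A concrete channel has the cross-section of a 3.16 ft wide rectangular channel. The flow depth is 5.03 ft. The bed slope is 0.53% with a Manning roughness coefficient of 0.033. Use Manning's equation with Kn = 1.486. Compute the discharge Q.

Flow area A = b·y = 3.16 × 5.03 = 15.89 ft². Wetted perimeter P = b + 2y = 3.16 + 2×5.03 = 13.22 ft.
Hydraulic radius R = A/P = 15.89/13.22 = 1.202 ft.
Manning's equation: Q = (1.486/n) A R^(2/3) S^(1/2) = (1.486/0.033) × 15.89 × 1.202^(2/3) × 0.0053^(1/2) = 58.9 ft³/s.

Q = 58.9 ft³/s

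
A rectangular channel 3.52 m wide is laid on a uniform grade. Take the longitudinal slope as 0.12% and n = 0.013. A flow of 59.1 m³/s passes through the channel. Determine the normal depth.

Manning's equation rearranged: A R^(2/3) = nQ / (1·√S) = 0.013 × 59.1 / (√0.0012) = 22.18.
Trying y = 4.33 m: A R^(2/3) = 17.7 — too small.
Trying y = 5.76 m: A R^(2/3) = 24.74 — too large.
Trying y = 5.24 m: A R^(2/3) = 22.17 — close enough.

y_n = 5.24 m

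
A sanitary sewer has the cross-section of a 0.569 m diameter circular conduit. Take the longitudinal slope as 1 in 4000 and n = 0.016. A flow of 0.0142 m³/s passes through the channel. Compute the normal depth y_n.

Manning's equation rearranged: A R^(2/3) = nQ / (1·√S) = 0.016 × 0.0142 / (√0.00025) = 0.01437.
Try y = 0.131 m: A R^(2/3) = 0.008056 — low.
Try y = 0.176 m: A R^(2/3) = 0.0144 — ≈ 0.01437.

y_n = 0.176 m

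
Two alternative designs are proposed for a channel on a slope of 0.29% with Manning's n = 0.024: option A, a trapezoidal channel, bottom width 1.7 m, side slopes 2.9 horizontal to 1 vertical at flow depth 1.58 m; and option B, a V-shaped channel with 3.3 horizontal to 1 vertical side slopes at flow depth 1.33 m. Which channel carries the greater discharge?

Channel A: With bottom width b = 1.7 m and side slope z = 2.9: A = (b + zy)y = (1.7 + 2.9×1.58)×1.58 = 9.926 m²; P = b + 2y√(1+z²) = 1.7 + 2×1.58×3.068 = 11.39 m. Hydraulic radius R = A/P = 9.926/11.39 = 0.8712 m. Q_A = (1/0.024)·9.926·0.8712^(2/3)·√0.0029 = 20.31 m³/s.
Channel B: For a triangular section with side slope z = 3.3: A = zy² = 3.3×1.33² = 5.837 m²; P = 2y√(1+z²) = 2×1.33×3.448 = 9.172 m. Hydraulic radius R = A/P = 5.837/9.172 = 0.6364 m. Q_B = (1/0.024)·5.837·0.6364^(2/3)·√0.0029 = 9.691 m³/s.
Q_A = 20.31 m³/s vs Q_B = 9.691 m³/s, so channel A carries more.

channel A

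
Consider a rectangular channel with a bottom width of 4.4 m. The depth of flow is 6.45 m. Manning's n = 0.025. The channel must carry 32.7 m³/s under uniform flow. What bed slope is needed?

Flow area A = b·y = 4.4 × 6.45 = 28.38 m². Wetted perimeter P = b + 2y = 4.4 + 2×6.45 = 17.3 m.
Hydraulic radius R = A/P = 28.38/17.3 = 1.64 m.
From Manning's equation, S = [nQ / (1 A R^(2/3))]² = [0.025 × 32.7 / (1 × 28.38 × 1.64^(2/3))]² = 0.000429.

S = 0.000429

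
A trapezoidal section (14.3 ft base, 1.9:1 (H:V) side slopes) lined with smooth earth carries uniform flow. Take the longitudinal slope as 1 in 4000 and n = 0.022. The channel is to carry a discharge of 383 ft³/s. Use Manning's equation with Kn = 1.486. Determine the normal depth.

Manning's equation rearranged: A R^(2/3) = nQ / (1.486·√S) = 0.022 × 383 / (1.486 × √0.00025) = 358.6.
Trying y = 4.19 ft: A R^(2/3) = 189.2 — low.
Trying y = 5.84 ft: A R^(2/3) = 359 — close enough.

y_n = 5.84 ft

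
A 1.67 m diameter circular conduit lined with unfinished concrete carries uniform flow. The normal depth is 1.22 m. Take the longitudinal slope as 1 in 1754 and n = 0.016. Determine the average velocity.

For a circular section of diameter D = 1.67 m at depth y = 1.22 m, the central angle is θ = 2 arccos(1 − 2y/D) = 4.1 rad. Then A = (D²/8)(θ − sin θ) = 1.715 m² and P = Dθ/2 = 3.424 m.
Hydraulic radius R = A/P = 1.715/3.424 = 0.5008 m.
From Manning's equation, V = (1/n) R^(2/3) S^(1/2) = (1/0.016) × 0.5008^(2/3) × 0.0005701^(1/2) = 0.941 m/s.

V = 0.941 m/s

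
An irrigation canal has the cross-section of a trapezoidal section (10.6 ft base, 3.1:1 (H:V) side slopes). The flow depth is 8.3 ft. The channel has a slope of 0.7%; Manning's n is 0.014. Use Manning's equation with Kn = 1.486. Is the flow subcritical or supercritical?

With bottom width b = 10.6 ft and side slope z = 3.1: A = (b + zy)y = (10.6 + 3.1×8.3)×8.3 = 301.5 ft²; P = b + 2y√(1+z²) = 10.6 + 2×8.3×3.257 = 64.67 ft.
Hydraulic radius R = A/P = 301.5/64.67 = 4.663 ft.
V = (1.486/n) R^(2/3) √S = (1.486/0.014) × 4.663^(2/3) × √0.007 = 24.79 ft/s. Hydraulic depth D_h = A/T = 301.5/62.06 = 4.859 ft.
Froude number Fr = V/√(g·D_h) = 24.79/√(32.2×4.859) = 1.98, which is greater than 1, so the flow is supercritical.

supercritical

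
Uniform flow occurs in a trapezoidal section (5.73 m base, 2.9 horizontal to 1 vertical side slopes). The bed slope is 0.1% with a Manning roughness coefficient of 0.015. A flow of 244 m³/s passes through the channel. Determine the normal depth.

y_n = 3.93 m

Manning's equation rearranged: A R^(2/3) = nQ / (1·√S) = 0.015 × 244 / (√0.001) = 115.7.
At y = 2.84 m: A R^(2/3) = 56.79 — too small.
At y = 4.74 m: A R^(2/3) = 176.9 — too large.
At y = 3.93 m: A R^(2/3) = 115.8 — close enough.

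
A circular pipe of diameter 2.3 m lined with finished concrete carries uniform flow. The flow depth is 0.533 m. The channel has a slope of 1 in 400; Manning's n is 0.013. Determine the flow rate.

For a circular section of diameter D = 2.3 m at depth y = 0.533 m, the central angle is θ = 2 arccos(1 − 2y/D) = 2.009 rad. Then A = (D²/8)(θ − sin θ) = 0.7297 m² and P = Dθ/2 = 2.31 m.
Hydraulic radius R = A/P = 0.7297/2.31 = 0.3158 m.
Manning's equation: Q = (1/n) A R^(2/3) S^(1/2) = (1/0.013) × 0.7297 × 0.3158^(2/3) × 0.0025^(1/2) = 1.3 m³/s.

Q = 1.3 m³/s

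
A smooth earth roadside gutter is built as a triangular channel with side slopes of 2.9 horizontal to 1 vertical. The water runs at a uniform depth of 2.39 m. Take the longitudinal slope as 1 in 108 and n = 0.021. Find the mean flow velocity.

For a triangular section with side slope z = 2.9: A = zy² = 2.9×2.39² = 16.57 m²; P = 2y√(1+z²) = 2×2.39×3.068 = 14.66 m.
Hydraulic radius R = A/P = 16.57/14.66 = 1.13 m.
From Manning's equation, V = (1/n) R^(2/3) S^(1/2) = (1/0.021) × 1.13^(2/3) × 0.009259^(1/2) = 4.97 m/s.

V = 4.97 m/s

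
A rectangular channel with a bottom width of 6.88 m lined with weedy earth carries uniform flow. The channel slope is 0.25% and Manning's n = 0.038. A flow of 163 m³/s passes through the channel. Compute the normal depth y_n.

Manning's equation rearranged: A R^(2/3) = nQ / (1·√S) = 0.038 × 163 / (√0.0025) = 123.9.
Try y = 7.33 m: A R^(2/3) = 88.92 — low.
Try y = 11.3 m: A R^(2/3) = 148.4 — high.
Try y = 9.68 m: A R^(2/3) = 123.9 — close enough.

y_n = 9.68 m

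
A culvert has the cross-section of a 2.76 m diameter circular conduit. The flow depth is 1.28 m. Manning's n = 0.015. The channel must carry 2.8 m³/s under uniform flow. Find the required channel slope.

S = 0.000419

For a circular section of diameter D = 2.76 m at depth y = 1.28 m, the central angle is θ = 2 arccos(1 − 2y/D) = 2.997 rad. Then A = (D²/8)(θ − sin θ) = 2.716 m² and P = Dθ/2 = 4.135 m.
Hydraulic radius R = A/P = 2.716/4.135 = 0.6567 m.
From Manning's equation, S = [nQ / (1 A R^(2/3))]² = [0.015 × 2.8 / (1 × 2.716 × 0.6567^(2/3))]² = 0.000419.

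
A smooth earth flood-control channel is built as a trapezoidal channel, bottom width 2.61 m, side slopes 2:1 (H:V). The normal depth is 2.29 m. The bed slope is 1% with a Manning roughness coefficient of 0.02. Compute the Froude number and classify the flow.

With bottom width b = 2.61 m and side slope z = 2: A = (b + zy)y = (2.61 + 2×2.29)×2.29 = 16.47 m²; P = b + 2y√(1+z²) = 2.61 + 2×2.29×2.236 = 12.85 m.
Hydraulic radius R = A/P = 16.47/12.85 = 1.281 m.
V = (1/n) R^(2/3) √S = (1/0.02) × 1.281^(2/3) × √0.01 = 5.898 m/s. Hydraulic depth D_h = A/T = 16.47/11.77 = 1.399 m.
Froude number Fr = V/√(g·D_h) = 5.898/√(9.81×1.399) = 1.59, which is greater than 1, so the flow is supercritical.

supercritical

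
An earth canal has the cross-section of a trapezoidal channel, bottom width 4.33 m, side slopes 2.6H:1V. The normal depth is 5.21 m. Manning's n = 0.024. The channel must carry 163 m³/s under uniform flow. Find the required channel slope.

S = 0.000449

With bottom width b = 4.33 m and side slope z = 2.6: A = (b + zy)y = (4.33 + 2.6×5.21)×5.21 = 93.13 m²; P = b + 2y√(1+z²) = 4.33 + 2×5.21×2.786 = 33.36 m.
Hydraulic radius R = A/P = 93.13/33.36 = 2.792 m.
From Manning's equation, S = [nQ / (1 A R^(2/3))]² = [0.024 × 163 / (1 × 93.13 × 2.792^(2/3))]² = 0.000449.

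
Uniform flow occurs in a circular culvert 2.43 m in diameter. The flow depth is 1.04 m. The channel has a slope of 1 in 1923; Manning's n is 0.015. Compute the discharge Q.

For a circular section of diameter D = 2.43 m at depth y = 1.04 m, the central angle is θ = 2 arccos(1 − 2y/D) = 2.853 rad. Then A = (D²/8)(θ − sin θ) = 1.895 m² and P = Dθ/2 = 3.466 m.
Hydraulic radius R = A/P = 1.895/3.466 = 0.5468 m.
Manning's equation: Q = (1/n) A R^(2/3) S^(1/2) = (1/0.015) × 1.895 × 0.5468^(2/3) × 0.00052^(1/2) = 1.93 m³/s.

Q = 1.93 m³/s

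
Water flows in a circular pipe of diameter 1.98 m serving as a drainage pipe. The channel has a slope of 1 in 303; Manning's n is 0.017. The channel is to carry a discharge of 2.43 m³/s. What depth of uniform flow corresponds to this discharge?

Manning's equation rearranged: A R^(2/3) = nQ / (1·√S) = 0.017 × 2.43 / (√0.0033) = 0.7191.
At y = 0.674 m: A R^(2/3) = 0.4807 — low.
At y = 0.967 m: A R^(2/3) = 0.9255 — high.
At y = 0.838 m: A R^(2/3) = 0.7194 — matches.

y_n = 0.838 m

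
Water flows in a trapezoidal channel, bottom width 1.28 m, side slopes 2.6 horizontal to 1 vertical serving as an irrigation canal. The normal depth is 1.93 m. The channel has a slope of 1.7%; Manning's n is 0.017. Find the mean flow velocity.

V = 7.72 m/s

With bottom width b = 1.28 m and side slope z = 2.6: A = (b + zy)y = (1.28 + 2.6×1.93)×1.93 = 12.16 m²; P = b + 2y√(1+z²) = 1.28 + 2×1.93×2.786 = 12.03 m.
Hydraulic radius R = A/P = 12.16/12.03 = 1.01 m.
From Manning's equation, V = (1/n) R^(2/3) S^(1/2) = (1/0.017) × 1.01^(2/3) × 0.017^(1/2) = 7.72 m/s.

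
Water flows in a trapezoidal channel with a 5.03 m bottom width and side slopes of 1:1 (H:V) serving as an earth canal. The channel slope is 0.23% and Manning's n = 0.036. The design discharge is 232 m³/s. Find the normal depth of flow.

Manning's equation rearranged: A R^(2/3) = nQ / (1·√S) = 0.036 × 232 / (√0.0023) = 174.2.
Trying y = 4.78 m: A R^(2/3) = 87.02 — short.
Trying y = 6.71 m: A R^(2/3) = 173.9 — matches.

y_n = 6.71 m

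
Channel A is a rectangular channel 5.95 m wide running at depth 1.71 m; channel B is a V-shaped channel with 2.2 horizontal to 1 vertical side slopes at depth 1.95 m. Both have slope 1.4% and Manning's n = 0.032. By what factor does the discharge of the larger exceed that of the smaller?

Channel A: Flow area A = b·y = 5.95 × 1.71 = 10.17 m². Wetted perimeter P = b + 2y = 5.95 + 2×1.71 = 9.37 m. Hydraulic radius R = A/P = 10.17/9.37 = 1.086 m. Q_A = (1/0.032)·10.17·1.086^(2/3)·√0.014 = 39.74 m³/s.
Channel B: For a triangular section with side slope z = 2.2: A = zy² = 2.2×1.95² = 8.365 m²; P = 2y√(1+z²) = 2×1.95×2.417 = 9.425 m. Hydraulic radius R = A/P = 8.365/9.425 = 0.8876 m. Q_B = (1/0.032)·8.365·0.8876^(2/3)·√0.014 = 28.57 m³/s.
The larger discharge is 39.74 m³/s and the smaller is 28.57 m³/s; the ratio is 1.39.

1.39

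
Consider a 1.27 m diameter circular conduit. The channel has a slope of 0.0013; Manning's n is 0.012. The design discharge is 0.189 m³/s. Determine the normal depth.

y_n = 0.28 m

Manning's equation rearranged: A R^(2/3) = nQ / (1·√S) = 0.012 × 0.189 / (√0.0013) = 0.0629.
Try y = 0.342 m: A R^(2/3) = 0.09352 — high.
Try y = 0.237 m: A R^(2/3) = 0.04485 — low.
Try y = 0.28 m: A R^(2/3) = 0.06284 — ≈ 0.0629.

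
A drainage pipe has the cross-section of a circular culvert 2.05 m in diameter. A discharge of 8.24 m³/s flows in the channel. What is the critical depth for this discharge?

At critical depth, Q² T / (g A³) = 1, i.e. A³/T = Q²/g = 8.24²/9.81 = 6.921.
Trying y = 1.01 m: A³/T = 2.072 — short.
Trying y = 1.38 m: A³/T = 6.863 — close enough.

y_c = 1.38 m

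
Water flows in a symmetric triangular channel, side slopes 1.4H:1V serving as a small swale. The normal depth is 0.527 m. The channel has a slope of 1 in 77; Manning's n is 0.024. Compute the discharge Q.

Q = 0.661 m³/s

For a triangular section with side slope z = 1.4: A = zy² = 1.4×0.527² = 0.3888 m²; P = 2y√(1+z²) = 2×0.527×1.72 = 1.813 m.
Hydraulic radius R = A/P = 0.3888/1.813 = 0.2144 m.
Manning's equation: Q = (1/n) A R^(2/3) S^(1/2) = (1/0.024) × 0.3888 × 0.2144^(2/3) × 0.01299^(1/2) = 0.661 m³/s.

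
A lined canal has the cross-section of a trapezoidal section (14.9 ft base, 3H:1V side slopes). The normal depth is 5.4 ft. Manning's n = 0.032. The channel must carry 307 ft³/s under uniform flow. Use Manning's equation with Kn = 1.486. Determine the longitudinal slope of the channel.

S = 0.0003

With bottom width b = 14.9 ft and side slope z = 3: A = (b + zy)y = (14.9 + 3×5.4)×5.4 = 167.9 ft²; P = b + 2y√(1+z²) = 14.9 + 2×5.4×3.162 = 49.05 ft.
Hydraulic radius R = A/P = 167.9/49.05 = 3.424 ft.
From Manning's equation, S = [nQ / (1.486 A R^(2/3))]² = [0.032 × 307 / (1.486 × 167.9 × 3.424^(2/3))]² = 0.0003.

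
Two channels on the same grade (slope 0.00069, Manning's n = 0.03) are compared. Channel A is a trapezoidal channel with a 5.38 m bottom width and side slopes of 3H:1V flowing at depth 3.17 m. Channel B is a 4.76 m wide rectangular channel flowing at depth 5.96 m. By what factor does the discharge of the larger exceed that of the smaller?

1.76

Channel A: With bottom width b = 5.38 m and side slope z = 3: A = (b + zy)y = (5.38 + 3×3.17)×3.17 = 47.2 m²; P = b + 2y√(1+z²) = 5.38 + 2×3.17×3.162 = 25.43 m. Hydraulic radius R = A/P = 47.2/25.43 = 1.856 m. Q_A = (1/0.03)·47.2·1.856^(2/3)·√0.00069 = 62.42 m³/s.
Channel B: Flow area A = b·y = 4.76 × 5.96 = 28.37 m². Wetted perimeter P = b + 2y = 4.76 + 2×5.96 = 16.68 m. Hydraulic radius R = A/P = 28.37/16.68 = 1.701 m. Q_B = (1/0.03)·28.37·1.701^(2/3)·√0.00069 = 35.39 m³/s.
The larger discharge is 62.42 m³/s and the smaller is 35.39 m³/s; the ratio is 1.76.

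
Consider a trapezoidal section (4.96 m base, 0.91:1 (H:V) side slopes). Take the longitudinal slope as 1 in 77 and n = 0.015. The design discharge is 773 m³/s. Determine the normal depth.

Manning's equation rearranged: A R^(2/3) = nQ / (1·√S) = 0.015 × 773 / (√0.01299) = 101.7.
Try y = 6.57 m: A R^(2/3) = 154.8 — high.
Try y = 4.07 m: A R^(2/3) = 59.8 — low.
Try y = 5.34 m: A R^(2/3) = 101.7 — matches.

y_n = 5.34 m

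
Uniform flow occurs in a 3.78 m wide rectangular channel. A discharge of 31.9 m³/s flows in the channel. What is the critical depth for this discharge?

y_c = 1.94 m

For a rectangular channel, critical depth y_c = (q²/g)^(1/3) where q = Q/b = 31.9/3.78 = 8.439 m²/s.
So y_c = (8.439²/9.81)^(1/3) = 1.94 m.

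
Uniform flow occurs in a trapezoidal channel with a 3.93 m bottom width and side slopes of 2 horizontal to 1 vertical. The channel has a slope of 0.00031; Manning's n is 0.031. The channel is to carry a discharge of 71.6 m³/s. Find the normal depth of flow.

y_n = 4.88 m

Manning's equation rearranged: A R^(2/3) = nQ / (1·√S) = 0.031 × 71.6 / (√0.00031) = 126.1.
Trying y = 5.51 m: A R^(2/3) = 166.9 — too large.
Trying y = 3.83 m: A R^(2/3) = 72.98 — too small.
Trying y = 4.88 m: A R^(2/3) = 126.1 — ≈ 126.1.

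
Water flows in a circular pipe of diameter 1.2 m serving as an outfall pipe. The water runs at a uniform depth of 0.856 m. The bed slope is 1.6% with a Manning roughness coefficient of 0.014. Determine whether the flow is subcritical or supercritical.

supercritical

For a circular section of diameter D = 1.2 m at depth y = 0.856 m, the central angle is θ = 2 arccos(1 − 2y/D) = 4.023 rad. Then A = (D²/8)(θ − sin θ) = 0.8631 m² and P = Dθ/2 = 2.414 m.
Hydraulic radius R = A/P = 0.8631/2.414 = 0.3575 m.
V = (1/n) R^(2/3) √S = (1/0.014) × 0.3575^(2/3) × √0.016 = 4.552 m/s. Hydraulic depth D_h = A/T = 0.8631/1.085 = 0.7953 m.
Froude number Fr = V/√(g·D_h) = 4.552/√(9.81×0.7953) = 1.63, which is greater than 1, so the flow is supercritical.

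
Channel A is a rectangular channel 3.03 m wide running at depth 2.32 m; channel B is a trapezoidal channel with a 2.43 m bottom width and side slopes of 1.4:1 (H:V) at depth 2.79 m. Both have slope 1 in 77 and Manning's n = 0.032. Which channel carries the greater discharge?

channel B

Channel A: Flow area A = b·y = 3.03 × 2.32 = 7.03 m². Wetted perimeter P = b + 2y = 3.03 + 2×2.32 = 7.67 m. Hydraulic radius R = A/P = 7.03/7.67 = 0.9165 m. Q_A = (1/0.032)·7.03·0.9165^(2/3)·√0.01299 = 23.62 m³/s.
Channel B: With bottom width b = 2.43 m and side slope z = 1.4: A = (b + zy)y = (2.43 + 1.4×2.79)×2.79 = 17.68 m²; P = b + 2y√(1+z²) = 2.43 + 2×2.79×1.72 = 12.03 m. Hydraulic radius R = A/P = 17.68/12.03 = 1.469 m. Q_B = (1/0.032)·17.68·1.469^(2/3)·√0.01299 = 81.37 m³/s.
Q_A = 23.62 m³/s vs Q_B = 81.37 m³/s, so channel B carries more.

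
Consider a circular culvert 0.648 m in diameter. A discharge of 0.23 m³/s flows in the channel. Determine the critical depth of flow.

y_c = 0.304 m

At critical depth, Q² T / (g A³) = 1, i.e. A³/T = Q²/g = 0.23²/9.81 = 0.005392.
Trying y = 0.332 m: A³/T = 0.007595 — too large.
Trying y = 0.304 m: A³/T = 0.005424 — matches.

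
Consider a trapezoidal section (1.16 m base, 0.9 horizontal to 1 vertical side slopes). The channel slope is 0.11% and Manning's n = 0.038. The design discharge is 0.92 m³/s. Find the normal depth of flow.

y_n = 0.876 m

Manning's equation rearranged: A R^(2/3) = nQ / (1·√S) = 0.038 × 0.92 / (√0.0011) = 1.054.
Trying y = 0.767 m: A R^(2/3) = 0.8213 — short.
Trying y = 1.01 m: A R^(2/3) = 1.384 — over.
Trying y = 0.876 m: A R^(2/3) = 1.054 — ≈ 1.054.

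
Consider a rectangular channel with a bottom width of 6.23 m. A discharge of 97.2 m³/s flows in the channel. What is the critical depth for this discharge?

y_c = 2.92 m

For a rectangular channel, critical depth y_c = (q²/g)^(1/3) where q = Q/b = 97.2/6.23 = 15.6 m²/s.
So y_c = (15.6²/9.81)^(1/3) = 2.92 m.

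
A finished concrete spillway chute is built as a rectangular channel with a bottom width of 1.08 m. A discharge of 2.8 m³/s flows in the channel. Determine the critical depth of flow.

For a rectangular channel, critical depth y_c = (q²/g)^(1/3) where q = Q/b = 2.8/1.08 = 2.593 m²/s.
So y_c = (2.593²/9.81)^(1/3) = 0.882 m.

y_c = 0.882 m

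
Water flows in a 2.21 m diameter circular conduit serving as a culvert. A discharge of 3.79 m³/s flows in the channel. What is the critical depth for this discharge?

At critical depth, Q² T / (g A³) = 1, i.e. A³/T = Q²/g = 3.79²/9.81 = 1.464.
Trying y = 0.762 m: A³/T = 0.7669 — low.
Trying y = 1.12 m: A³/T = 3.361 — high.
Trying y = 0.901 m: A³/T = 1.462 — close enough.

y_c = 0.901 m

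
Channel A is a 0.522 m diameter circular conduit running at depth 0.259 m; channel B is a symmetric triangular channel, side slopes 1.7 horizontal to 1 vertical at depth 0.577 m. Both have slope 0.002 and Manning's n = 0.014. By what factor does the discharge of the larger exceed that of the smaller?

Channel A: For a circular section of diameter D = 0.522 m at depth y = 0.259 m, the central angle is θ = 2 arccos(1 − 2y/D) = 3.126 rad. Then A = (D²/8)(θ − sin θ) = 0.106 m² and P = Dθ/2 = 0.816 m. Hydraulic radius R = A/P = 0.106/0.816 = 0.1299 m. Q_A = (1/0.014)·0.106·0.1299^(2/3)·√0.002 = 0.0868 m³/s.
Channel B: For a triangular section with side slope z = 1.7: A = zy² = 1.7×0.577² = 0.566 m²; P = 2y√(1+z²) = 2×0.577×1.972 = 2.276 m. Hydraulic radius R = A/P = 0.566/2.276 = 0.2487 m. Q_B = (1/0.014)·0.566·0.2487^(2/3)·√0.002 = 0.7149 m³/s.
The larger discharge is 0.7149 m³/s and the smaller is 0.0868 m³/s; the ratio is 8.24.

8.24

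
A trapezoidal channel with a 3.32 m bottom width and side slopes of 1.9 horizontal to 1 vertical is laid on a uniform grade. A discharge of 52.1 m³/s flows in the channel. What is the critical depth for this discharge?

At critical depth, Q² T / (g A³) = 1, i.e. A³/T = Q²/g = 52.1²/9.81 = 276.7.
At y = 1.64 m: A³/T = 123.1 — low.
At y = 2.28 m: A³/T = 443.1 — high.
At y = 2.02 m: A³/T = 274.9 — matches.

y_c = 2.02 m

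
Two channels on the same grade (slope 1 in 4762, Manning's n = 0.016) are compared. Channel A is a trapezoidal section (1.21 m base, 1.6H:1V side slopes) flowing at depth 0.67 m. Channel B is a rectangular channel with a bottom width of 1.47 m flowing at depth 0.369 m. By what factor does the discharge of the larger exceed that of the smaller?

3.96

Channel A: With bottom width b = 1.21 m and side slope z = 1.6: A = (b + zy)y = (1.21 + 1.6×0.67)×0.67 = 1.529 m²; P = b + 2y√(1+z²) = 1.21 + 2×0.67×1.887 = 3.738 m. Hydraulic radius R = A/P = 1.529/3.738 = 0.409 m. Q_A = (1/0.016)·1.529·0.409^(2/3)·√0.00021 = 0.763 m³/s.
Channel B: Flow area A = b·y = 1.47 × 0.369 = 0.5424 m². Wetted perimeter P = b + 2y = 1.47 + 2×0.369 = 2.208 m. Hydraulic radius R = A/P = 0.5424/2.208 = 0.2457 m. Q_B = (1/0.016)·0.5424·0.2457^(2/3)·√0.00021 = 0.1927 m³/s.
The larger discharge is 0.763 m³/s and the smaller is 0.1927 m³/s; the ratio is 3.96.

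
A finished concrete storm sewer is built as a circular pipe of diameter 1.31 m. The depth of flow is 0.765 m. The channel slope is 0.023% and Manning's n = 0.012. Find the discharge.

For a circular section of diameter D = 1.31 m at depth y = 0.765 m, the central angle is θ = 2 arccos(1 − 2y/D) = 3.479 rad. Then A = (D²/8)(θ − sin θ) = 0.8173 m² and P = Dθ/2 = 2.279 m.
Hydraulic radius R = A/P = 0.8173/2.279 = 0.3587 m.
Manning's equation: Q = (1/n) A R^(2/3) S^(1/2) = (1/0.012) × 0.8173 × 0.3587^(2/3) × 0.00023^(1/2) = 0.521 m³/s.

Q = 0.521 m³/s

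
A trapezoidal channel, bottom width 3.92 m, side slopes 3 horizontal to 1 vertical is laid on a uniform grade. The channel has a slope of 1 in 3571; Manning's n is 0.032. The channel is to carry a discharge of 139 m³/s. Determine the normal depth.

y_n = 5.85 m

Manning's equation rearranged: A R^(2/3) = nQ / (1·√S) = 0.032 × 139 / (√0.00028) = 265.8.
At y = 4.17 m: A R^(2/3) = 118 — too small.
At y = 7.36 m: A R^(2/3) = 465.3 — too large.
At y = 5.85 m: A R^(2/3) = 265.3 — ≈ 265.8.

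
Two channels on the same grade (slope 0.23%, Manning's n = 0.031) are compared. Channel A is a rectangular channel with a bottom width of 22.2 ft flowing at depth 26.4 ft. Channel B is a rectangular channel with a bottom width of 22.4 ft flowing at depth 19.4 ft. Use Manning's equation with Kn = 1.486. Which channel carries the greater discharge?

channel A

Channel A: Flow area A = b·y = 22.2 × 26.4 = 586.1 ft². Wetted perimeter P = b + 2y = 22.2 + 2×26.4 = 75 ft. Hydraulic radius R = A/P = 586.1/75 = 7.814 ft. Q_A = (1.486/0.031)·586.1·7.814^(2/3)·√0.0023 = 5306 ft³/s.
Channel B: Flow area A = b·y = 22.4 × 19.4 = 434.6 ft². Wetted perimeter P = b + 2y = 22.4 + 2×19.4 = 61.2 ft. Hydraulic radius R = A/P = 434.6/61.2 = 7.101 ft. Q_B = (1.486/0.031)·434.6·7.101^(2/3)·√0.0023 = 3691 ft³/s.
Q_A = 5306 ft³/s vs Q_B = 3691 ft³/s, so channel A carries more.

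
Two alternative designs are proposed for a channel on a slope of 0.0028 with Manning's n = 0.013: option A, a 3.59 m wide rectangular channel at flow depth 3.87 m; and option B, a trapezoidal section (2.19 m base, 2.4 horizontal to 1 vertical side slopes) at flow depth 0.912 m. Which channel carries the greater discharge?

Channel A: Flow area A = b·y = 3.59 × 3.87 = 13.89 m². Wetted perimeter P = b + 2y = 3.59 + 2×3.87 = 11.33 m. Hydraulic radius R = A/P = 13.89/11.33 = 1.226 m. Q_A = (1/0.013)·13.89·1.226^(2/3)·√0.0028 = 64.79 m³/s.
Channel B: With bottom width b = 2.19 m and side slope z = 2.4: A = (b + zy)y = (2.19 + 2.4×0.912)×0.912 = 3.993 m²; P = b + 2y√(1+z²) = 2.19 + 2×0.912×2.6 = 6.932 m. Hydraulic radius R = A/P = 3.993/6.932 = 0.5761 m. Q_B = (1/0.013)·3.993·0.5761^(2/3)·√0.0028 = 11.25 m³/s.
Q_A = 64.79 m³/s vs Q_B = 11.25 m³/s, so channel A carries more.

channel A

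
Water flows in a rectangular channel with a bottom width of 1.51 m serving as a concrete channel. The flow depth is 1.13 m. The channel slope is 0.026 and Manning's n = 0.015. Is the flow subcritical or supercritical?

supercritical

Flow area A = b·y = 1.51 × 1.13 = 1.706 m². Wetted perimeter P = b + 2y = 1.51 + 2×1.13 = 3.77 m.
Hydraulic radius R = A/P = 1.706/3.77 = 0.4526 m.
V = (1/n) R^(2/3) √S = (1/0.015) × 0.4526^(2/3) × √0.026 = 6.337 m/s. Hydraulic depth D_h = A/T = 1.706/1.51 = 1.13 m.
Froude number Fr = V/√(g·D_h) = 6.337/√(9.81×1.13) = 1.9, which is greater than 1, so the flow is supercritical.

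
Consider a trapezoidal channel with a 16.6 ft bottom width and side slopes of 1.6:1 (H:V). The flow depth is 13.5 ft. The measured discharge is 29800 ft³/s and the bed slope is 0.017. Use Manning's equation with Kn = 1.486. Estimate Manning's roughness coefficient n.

With bottom width b = 16.6 ft and side slope z = 1.6: A = (b + zy)y = (16.6 + 1.6×13.5)×13.5 = 515.7 ft²; P = b + 2y√(1+z²) = 16.6 + 2×13.5×1.887 = 67.54 ft.
Hydraulic radius R = A/P = 515.7/67.54 = 7.635 ft.
Rearranging Manning's equation: n = (1.486/Q) A R^(2/3) S^(1/2) = (1.486/29800) × 515.7 × 7.635^(2/3) × √0.017 = 0.013.

n = 0.013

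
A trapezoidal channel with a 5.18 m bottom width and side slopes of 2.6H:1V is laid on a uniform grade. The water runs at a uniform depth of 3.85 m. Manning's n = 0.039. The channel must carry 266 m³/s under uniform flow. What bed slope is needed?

With bottom width b = 5.18 m and side slope z = 2.6: A = (b + zy)y = (5.18 + 2.6×3.85)×3.85 = 58.48 m²; P = b + 2y√(1+z²) = 5.18 + 2×3.85×2.786 = 26.63 m.
Hydraulic radius R = A/P = 58.48/26.63 = 2.196 m.
From Manning's equation, S = [nQ / (1 A R^(2/3))]² = [0.039 × 266 / (1 × 58.48 × 2.196^(2/3))]² = 0.011.

S = 0.011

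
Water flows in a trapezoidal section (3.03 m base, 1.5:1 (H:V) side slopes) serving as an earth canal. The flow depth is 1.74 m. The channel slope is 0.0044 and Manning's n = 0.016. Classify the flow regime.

supercritical

With bottom width b = 3.03 m and side slope z = 1.5: A = (b + zy)y = (3.03 + 1.5×1.74)×1.74 = 9.814 m²; P = b + 2y√(1+z²) = 3.03 + 2×1.74×1.803 = 9.304 m.
Hydraulic radius R = A/P = 9.814/9.304 = 1.055 m.
V = (1/n) R^(2/3) √S = (1/0.016) × 1.055^(2/3) × √0.0044 = 4.296 m/s. Hydraulic depth D_h = A/T = 9.814/8.25 = 1.19 m.
Froude number Fr = V/√(g·D_h) = 4.296/√(9.81×1.19) = 1.26, which is greater than 1, so the flow is supercritical.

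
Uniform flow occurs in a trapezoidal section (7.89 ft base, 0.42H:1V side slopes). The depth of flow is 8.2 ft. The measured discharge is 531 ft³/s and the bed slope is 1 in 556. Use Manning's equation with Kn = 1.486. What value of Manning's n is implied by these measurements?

n = 0.026

With bottom width b = 7.89 ft and side slope z = 0.42: A = (b + zy)y = (7.89 + 0.42×8.2)×8.2 = 92.94 ft²; P = b + 2y√(1+z²) = 7.89 + 2×8.2×1.085 = 25.68 ft.
Hydraulic radius R = A/P = 92.94/25.68 = 3.619 ft.
Rearranging Manning's equation: n = (1.486/Q) A R^(2/3) S^(1/2) = (1.486/531) × 92.94 × 3.619^(2/3) × √0.001799 = 0.026.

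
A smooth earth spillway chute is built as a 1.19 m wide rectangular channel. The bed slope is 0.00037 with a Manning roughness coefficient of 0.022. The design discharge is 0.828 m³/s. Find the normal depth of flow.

Manning's equation rearranged: A R^(2/3) = nQ / (1·√S) = 0.022 × 0.828 / (√0.00037) = 0.947.
Trying y = 1.67 m: A R^(2/3) = 1.147 — too large.
Trying y = 1.42 m: A R^(2/3) = 0.9466 — ≈ 0.947.

y_n = 1.42 m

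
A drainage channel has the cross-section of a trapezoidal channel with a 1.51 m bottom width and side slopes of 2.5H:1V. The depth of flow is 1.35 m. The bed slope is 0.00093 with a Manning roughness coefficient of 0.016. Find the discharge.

Q = 10.4 m³/s

With bottom width b = 1.51 m and side slope z = 2.5: A = (b + zy)y = (1.51 + 2.5×1.35)×1.35 = 6.595 m²; P = b + 2y√(1+z²) = 1.51 + 2×1.35×2.693 = 8.78 m.
Hydraulic radius R = A/P = 6.595/8.78 = 0.7511 m.
Manning's equation: Q = (1/n) A R^(2/3) S^(1/2) = (1/0.016) × 6.595 × 0.7511^(2/3) × 0.00093^(1/2) = 10.4 m³/s.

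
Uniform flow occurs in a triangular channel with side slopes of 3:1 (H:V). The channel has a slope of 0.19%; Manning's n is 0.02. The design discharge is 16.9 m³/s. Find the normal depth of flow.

Manning's equation rearranged: A R^(2/3) = nQ / (1·√S) = 0.02 × 16.9 / (√0.0019) = 7.754.
Try y = 2.14 m: A R^(2/3) = 13.88 — high.
Try y = 1.44 m: A R^(2/3) = 4.825 — low.
Try y = 1.72 m: A R^(2/3) = 7.749 — ≈ 7.754.

y_n = 1.72 m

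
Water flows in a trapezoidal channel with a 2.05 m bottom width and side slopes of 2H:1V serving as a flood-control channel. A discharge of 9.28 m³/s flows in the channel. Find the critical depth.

y_c = 0.943 m

At critical depth, Q² T / (g A³) = 1, i.e. A³/T = Q²/g = 9.28²/9.81 = 8.779.
Try y = 0.824 m: A³/T = 5.292 — short.
Try y = 0.943 m: A³/T = 8.783 — matches.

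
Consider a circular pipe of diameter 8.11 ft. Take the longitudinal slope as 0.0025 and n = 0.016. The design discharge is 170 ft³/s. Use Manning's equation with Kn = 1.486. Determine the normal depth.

y_n = 3.78 ft

Manning's equation rearranged: A R^(2/3) = nQ / (1.486·√S) = 0.016 × 170 / (1.486 × √0.0025) = 36.61.
Trying y = 3.05 ft: A R^(2/3) = 24.89 — short.
Trying y = 3.78 ft: A R^(2/3) = 36.66 — ≈ 36.61.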